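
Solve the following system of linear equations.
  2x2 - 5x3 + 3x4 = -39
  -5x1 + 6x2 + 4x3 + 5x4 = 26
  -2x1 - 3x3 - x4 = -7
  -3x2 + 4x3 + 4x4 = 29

x1 = -5, x2 = -3, x3 = 6, x4 = -1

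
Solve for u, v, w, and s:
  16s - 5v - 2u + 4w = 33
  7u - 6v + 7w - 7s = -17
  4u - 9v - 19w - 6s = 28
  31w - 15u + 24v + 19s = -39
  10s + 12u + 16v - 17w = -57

u = -3, v = -3, w = -1, s = 1

Row-reduce the augmented matrix:
R1 ← R1 / (-2).
R2 ← R2 − 7·R1.
R3 ← R3 − 4·R1.
R4 ← R4 + 15·R1.
R5 ← R5 − 12·R1.
R2 ← R2 / (-47/2).
R1 ← R1 − 5/2·R2.
R3 ← R3 + 19·R2.
R4 ← R4 − 123/2·R2.
R5 ← R5 + 14·R2.
R3 ← R3 / (-1315/47).
R1 ← R1 − 11/47·R3.
R2 ← R2 + 42/47·R3.
R4 ← R4 − 2630/47·R3.
R5 ← R5 + 259/47·R3.
Swap R4 and R5.
R4 ← R4 / (20906/263).
R1 ← R1 + 763/263·R4.
R2 ← R2 + 434/263·R4.
R3 ← R3 − 128/263·R4.
R5 reduces to 0 = 0, so the extra equation is consistent.
Reading off the reduced rows gives u = -3, v = -3, w = -1, s = 1.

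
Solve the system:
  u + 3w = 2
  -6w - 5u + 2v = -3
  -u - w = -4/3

u = 1, v = 2, w = 1/3

Row-reduce the augmented matrix:
R2 ← R2 + 5·R1.
R3 ← R3 + 1·R1.
R2 ← R2 / (2).
R3 ← R3 / (2).
R1 ← R1 − 3·R3.
R2 ← R2 − 9/2·R3.
Reading off the reduced rows gives u = 1, v = 2, w = 1/3.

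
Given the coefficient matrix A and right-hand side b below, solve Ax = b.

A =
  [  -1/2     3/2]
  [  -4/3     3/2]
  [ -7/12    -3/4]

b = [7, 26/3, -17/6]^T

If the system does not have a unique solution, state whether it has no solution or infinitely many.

Row-reduce:
R1 ← R1 / (-1/2).
R2 ← R2 + 4/3·R1.
R3 ← R3 + 7/12·R1.
R2 ← R2 / (-5/2).
R1 ← R1 + 3·R2.
R3 ← R3 + 5/2·R2.
Row 3 reduces to 0 = -1, a contradiction. The system is inconsistent.

no solution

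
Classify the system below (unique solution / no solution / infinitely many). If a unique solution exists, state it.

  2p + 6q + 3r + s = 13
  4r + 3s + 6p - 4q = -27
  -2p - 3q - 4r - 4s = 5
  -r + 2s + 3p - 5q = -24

p = -1, q = 3, r = 0, s = -3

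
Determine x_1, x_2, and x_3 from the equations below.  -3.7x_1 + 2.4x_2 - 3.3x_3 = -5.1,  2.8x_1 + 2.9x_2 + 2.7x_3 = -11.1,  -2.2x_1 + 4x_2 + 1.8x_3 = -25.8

x_1 = 3, x_2 = -3, x_3 = -4

Row-reduce the augmented matrix:
R1 ← R1 / (-37/10).
R2 ← R2 − 14/5·R1.
R3 ← R3 + 11/5·R1.
R2 ← R2 / (349/74).
R1 ← R1 + 24/37·R2.
R3 ← R3 − 476/185·R2.
R3 ← R3 / (6372/1745).
R1 ← R1 − 321/349·R3.
R2 ← R2 − 15/349·R3.
Reading off the reduced rows gives x_1 = 3, x_2 = -3, x_3 = -4.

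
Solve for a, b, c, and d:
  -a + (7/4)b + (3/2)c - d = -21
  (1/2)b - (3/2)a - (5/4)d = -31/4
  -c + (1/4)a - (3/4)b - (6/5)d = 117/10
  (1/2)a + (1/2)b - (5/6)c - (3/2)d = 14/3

a = 4, b = -6, c = -5, d = -1

Row-reduce the augmented matrix:
R1 ← R1 / (-1).
R2 ← R2 + 3/2·R1.
R3 ← R3 − 1/4·R1.
R4 ← R4 − 1/2·R1.
R2 ← R2 / (-17/8).
R1 ← R1 + 7/4·R2.
R3 ← R3 + 5/16·R2.
R4 ← R4 − 11/8·R2.
R3 ← R3 / (-5/17).
R1 ← R1 − 6/17·R3.
R2 ← R2 − 18/17·R3.
R4 ← R4 + 157/102·R3.
R4 ← R4 / (2377/400).
R1 ← R1 + 99/100·R4.
R2 ← R2 + 547/100·R4.
R3 ← R3 − 1011/200·R4.
Reading off the reduced rows gives a = 4, b = -6, c = -5, d = -1.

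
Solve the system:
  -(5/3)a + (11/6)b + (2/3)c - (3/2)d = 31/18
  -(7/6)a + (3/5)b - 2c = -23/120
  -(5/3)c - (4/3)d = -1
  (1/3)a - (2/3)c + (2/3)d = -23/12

Row-reduce the augmented matrix:
R1 ← R1 / (-5/3).
R2 ← R2 + 7/6·R1.
R4 ← R4 − 1/3·R1.
R2 ← R2 / (-41/60).
R1 ← R1 + 11/10·R2.
R4 ← R4 − 11/30·R2.
R3 ← R3 / (-5/3).
R1 ← R1 − 732/205·R3.
R2 ← R2 − 148/41·R3.
R4 ← R4 + 1142/615·R3.
R4 ← R4 / (2476/1025).
R1 ← R1 + 3738/1025·R4.
R2 ← R2 + 907/205·R4.
R3 ← R3 − 4/5·R4.
Reading off the reduced rows gives a = -11/4, b = -7/3, c = 1, d = -1/2.

a = -11/4, b = -7/3, c = 1, d = -1/2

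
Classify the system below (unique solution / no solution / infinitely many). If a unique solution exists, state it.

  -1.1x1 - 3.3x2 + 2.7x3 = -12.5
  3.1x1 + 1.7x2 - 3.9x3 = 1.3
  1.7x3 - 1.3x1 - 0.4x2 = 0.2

Row-reduce the augmented matrix:
R1 ← R1 / (-11/10).
R2 ← R2 − 31/10·R1.
R3 ← R3 + 13/10·R1.
R2 ← R2 / (-38/5).
R1 ← R1 − 3·R2.
R3 ← R3 − 7/2·R2.
R3 ← R3 / (227/1045).
R1 ← R1 + 207/209·R3.
R2 ← R2 + 102/209·R3.
Reading off the reduced rows gives x1 = -5, x2 = 3, x3 = -3.

x1 = -5, x2 = 3, x3 = -3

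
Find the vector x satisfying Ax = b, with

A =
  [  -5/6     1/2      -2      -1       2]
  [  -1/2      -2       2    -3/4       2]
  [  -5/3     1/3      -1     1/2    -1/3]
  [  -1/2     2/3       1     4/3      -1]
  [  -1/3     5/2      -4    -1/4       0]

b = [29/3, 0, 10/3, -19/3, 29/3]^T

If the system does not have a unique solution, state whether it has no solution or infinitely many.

Row-reduce:
R1 ← R1 / (-5/6).
R2 ← R2 + 1/2·R1.
R3 ← R3 + 5/3·R1.
R4 ← R4 + 1/2·R1.
R5 ← R5 + 1/3·R1.
R2 ← R2 / (-23/10).
R1 ← R1 + 3/5·R2.
R3 ← R3 + 2/3·R2.
R4 ← R4 − 11/30·R2.
R5 ← R5 − 23/10·R2.
R3 ← R3 / (143/69).
R1 ← R1 − 36/23·R3.
R2 ← R2 + 32/23·R3.
R4 ← R4 − 187/69·R3.
R4 ← R4 / (-17/12).
R1 ← R1 + 15/22·R4.
R2 ← R2 − 39/22·R4.
R3 ← R3 − 27/22·R4.
Rank is 4 with 5 unknowns, leaving x_5 free.

infinitely many solutions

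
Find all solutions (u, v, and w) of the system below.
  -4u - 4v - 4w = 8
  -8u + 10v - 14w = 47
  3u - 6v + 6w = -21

no solution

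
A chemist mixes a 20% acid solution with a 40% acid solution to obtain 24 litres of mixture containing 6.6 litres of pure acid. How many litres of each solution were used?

litres of solution A: 15, litres of solution B: 9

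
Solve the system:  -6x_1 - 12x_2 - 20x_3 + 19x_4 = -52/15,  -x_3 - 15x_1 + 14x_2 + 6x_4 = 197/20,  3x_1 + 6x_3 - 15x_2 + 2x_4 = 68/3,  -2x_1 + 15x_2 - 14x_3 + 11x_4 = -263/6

Row-reduce the augmented matrix:
R1 ← R1 / (-6).
R2 ← R2 + 15·R1.
R3 ← R3 − 3·R1.
R4 ← R4 + 2·R1.
R2 ← R2 / (44).
R1 ← R1 − 2·R2.
R3 ← R3 + 21·R2.
R4 ← R4 − 19·R2.
R3 ← R3 / (853/44).
R1 ← R1 − 73/66·R3.
R2 ← R2 − 49/44·R3.
R4 ← R4 + 3761/132·R3.
R4 ← R4 / (53117/5118).
R1 ← R1 + 4127/5118·R4.
R2 ← R2 + 795/1706·R4.
R3 ← R3 + 731/1706·R4.
Reading off the reduced rows gives x_1 = -5/2, x_2 = -8/5, x_3 = 5/4, x_4 = -2/3.

x_1 = -5/2, x_2 = -8/5, x_3 = 5/4, x_4 = -2/3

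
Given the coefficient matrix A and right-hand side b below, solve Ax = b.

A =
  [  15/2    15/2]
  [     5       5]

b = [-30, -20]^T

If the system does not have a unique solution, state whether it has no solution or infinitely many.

infinitely many solutions

Row-reduce:
R1 ← R1 / (15/2).
R2 ← R2 − 5·R1.
Rank is 1 with 2 unknowns, leaving x_2 free.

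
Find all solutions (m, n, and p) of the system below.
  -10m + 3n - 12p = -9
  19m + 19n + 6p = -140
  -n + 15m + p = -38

Row-reduce the augmented matrix:
R1 ← R1 / (-10).
R2 ← R2 − 19·R1.
R3 ← R3 − 15·R1.
R2 ← R2 / (247/10).
R1 ← R1 + 3/10·R2.
R3 ← R3 − 7/2·R2.
R3 ← R3 / (-3611/247).
R1 ← R1 − 246/247·R3.
R2 ← R2 + 168/247·R3.
Reading off the reduced rows gives m = -3, n = -5, p = 2.

m = -3, n = -5, p = 2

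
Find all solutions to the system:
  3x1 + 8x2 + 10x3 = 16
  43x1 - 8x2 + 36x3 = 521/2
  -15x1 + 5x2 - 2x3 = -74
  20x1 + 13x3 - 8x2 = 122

Row-reduce:
R1 ← R1 / (3).
R2 ← R2 − 43·R1.
R3 ← R3 + 15·R1.
R4 ← R4 − 20·R1.
R2 ← R2 / (-368/3).
R1 ← R1 − 8/3·R2.
R3 ← R3 − 45·R2.
R4 ← R4 + 184/3·R2.
R3 ← R3 / (69/8).
R1 ← R1 − 1·R3.
R2 ← R2 − 7/8·R3.
Row 4 reduces to 0 = -1/4, a contradiction. The system is inconsistent.

no solution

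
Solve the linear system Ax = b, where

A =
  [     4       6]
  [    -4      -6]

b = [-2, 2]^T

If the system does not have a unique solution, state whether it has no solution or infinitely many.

Row-reduce:
R1 ← R1 / (4).
R2 ← R2 + 4·R1.
Rank is 1 with 2 unknowns, leaving x_2 free.

infinitely many solutions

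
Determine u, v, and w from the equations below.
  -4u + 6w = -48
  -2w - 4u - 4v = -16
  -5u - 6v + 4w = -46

u = 6, v = 0, w = -4

Row-reduce the augmented matrix:
R1 ← R1 / (-4).
R2 ← R2 + 4·R1.
R3 ← R3 + 5·R1.
R2 ← R2 / (-4).
R3 ← R3 + 6·R2.
R3 ← R3 / (17/2).
R1 ← R1 + 3/2·R3.
R2 ← R2 − 2·R3.
Reading off the reduced rows gives u = 6, v = 0, w = -4.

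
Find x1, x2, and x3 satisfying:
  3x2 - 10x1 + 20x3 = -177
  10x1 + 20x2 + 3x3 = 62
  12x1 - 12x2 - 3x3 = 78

Row-reduce the augmented matrix:
R1 ← R1 / (-10).
R2 ← R2 − 10·R1.
R3 ← R3 − 12·R1.
R2 ← R2 / (23).
R1 ← R1 + 3/10·R2.
R3 ← R3 + 42/5·R2.
R3 ← R3 / (147/5).
R1 ← R1 + 17/10·R3.
R2 ← R2 − 1·R3.
Reading off the reduced rows gives x1 = 6, x2 = 1, x3 = -6.

x1 = 6, x2 = 1, x3 = -6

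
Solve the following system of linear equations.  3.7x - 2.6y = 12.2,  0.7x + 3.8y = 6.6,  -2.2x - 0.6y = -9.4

Row-reduce the augmented matrix:
R1 ← R1 / (37/10).
R2 ← R2 − 7/10·R1.
R3 ← R3 + 11/5·R1.
R2 ← R2 / (794/185).
R1 ← R1 + 26/37·R2.
R3 ← R3 + 397/185·R2.
R3 reduces to 0 = 0, so the extra equation is consistent.
Reading off the reduced rows gives x = 4, y = 1.

x = 4, y = 1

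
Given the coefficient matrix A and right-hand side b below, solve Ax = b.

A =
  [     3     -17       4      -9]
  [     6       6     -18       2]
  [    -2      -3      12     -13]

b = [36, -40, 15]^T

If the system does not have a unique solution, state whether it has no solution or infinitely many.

infinitely many solutions

Row-reduce:
R1 ← R1 / (3).
R2 ← R2 − 6·R1.
R3 ← R3 + 2·R1.
R2 ← R2 / (40).
R1 ← R1 + 17/3·R2.
R3 ← R3 + 43/3·R2.
R3 ← R3 / (107/20).
R1 ← R1 + 47/20·R3.
R2 ← R2 + 13/20·R3.
Rank is 3 with 4 unknowns, leaving x_4 free.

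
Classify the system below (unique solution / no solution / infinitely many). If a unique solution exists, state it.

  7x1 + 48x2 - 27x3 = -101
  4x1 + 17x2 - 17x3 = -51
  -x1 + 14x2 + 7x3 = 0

no solution

Row-reduce:
R1 ← R1 / (7).
R2 ← R2 − 4·R1.
R3 ← R3 + 1·R1.
R2 ← R2 / (-73/7).
R1 ← R1 − 48/7·R2.
R3 ← R3 − 146/7·R2.
Row 3 reduces to 0 = -1, a contradiction. The system is inconsistent.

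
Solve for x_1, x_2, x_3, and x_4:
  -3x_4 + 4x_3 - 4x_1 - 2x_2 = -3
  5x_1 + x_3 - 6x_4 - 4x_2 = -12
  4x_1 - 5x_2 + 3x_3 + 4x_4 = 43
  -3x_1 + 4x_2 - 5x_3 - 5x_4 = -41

x_1 = -1, x_2 = -6, x_3 = -1, x_4 = 5

Row-reduce the augmented matrix:
R1 ← R1 / (-4).
R2 ← R2 − 5·R1.
R3 ← R3 − 4·R1.
R4 ← R4 + 3·R1.
R2 ← R2 / (-13/2).
R1 ← R1 − 1/2·R2.
R3 ← R3 + 7·R2.
R4 ← R4 − 11/2·R2.
R3 ← R3 / (7/13).
R1 ← R1 + 7/13·R3.
R2 ← R2 + 12/13·R3.
R4 ← R4 + 38/13·R3.
R4 ← R4 / (360/7).
R1 ← R1 − 23/2·R4.
R2 ← R2 − 297/14·R4.
R3 ← R3 − 299/14·R4.
Reading off the reduced rows gives x_1 = -1, x_2 = -6, x_3 = -1, x_4 = 5.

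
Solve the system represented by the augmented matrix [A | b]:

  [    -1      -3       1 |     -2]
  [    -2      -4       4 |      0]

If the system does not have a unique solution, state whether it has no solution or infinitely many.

Row-reduce:
R1 ← R1 / (-1).
R2 ← R2 + 2·R1.
R2 ← R2 / (2).
R1 ← R1 − 3·R2.
Rank is 2 with 3 unknowns, leaving x_3 free.

infinitely many solutions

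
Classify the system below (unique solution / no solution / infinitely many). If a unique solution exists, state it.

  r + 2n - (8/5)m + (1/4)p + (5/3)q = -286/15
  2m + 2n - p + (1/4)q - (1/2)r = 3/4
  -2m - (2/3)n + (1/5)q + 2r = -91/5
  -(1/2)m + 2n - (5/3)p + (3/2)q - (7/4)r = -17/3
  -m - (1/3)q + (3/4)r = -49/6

Row-reduce the augmented matrix:
R1 ← R1 / (-8/5).
R2 ← R2 − 2·R1.
R3 ← R3 + 2·R1.
R4 ← R4 + 1/2·R1.
R5 ← R5 + 1·R1.
R2 ← R2 / (9/2).
R1 ← R1 + 5/4·R2.
R3 ← R3 + 19/6·R2.
R4 ← R4 − 11/8·R2.
R5 ← R5 + 5/4·R2.
R3 ← R3 / (-43/54).
R1 ← R1 + 25/72·R3.
R2 ← R2 + 11/72·R3.
R4 ← R4 + 221/144·R3.
R5 ← R5 + 25/72·R3.
R4 ← R4 / (45287/61920).
R1 ← R1 + 595/2064·R4.
R2 ← R2 − 1943/3440·R4.
R3 ← R3 − 391/1290·R4.
R5 ← R5 + 1283/2064·R4.
R5 ← R5 / (-772529/181148).
R1 ← R1 + 257935/90574·R5.
R2 ← R2 − 325449/90574·R5.
R3 ← R3 − 720/1969·R5.
R4 ← R4 + 294390/45287·R5.
Reading off the reduced rows gives m = 4, n = -3, p = 4, q = -1, r = -6.

m = 4, n = -3, p = 4, q = -1, r = -6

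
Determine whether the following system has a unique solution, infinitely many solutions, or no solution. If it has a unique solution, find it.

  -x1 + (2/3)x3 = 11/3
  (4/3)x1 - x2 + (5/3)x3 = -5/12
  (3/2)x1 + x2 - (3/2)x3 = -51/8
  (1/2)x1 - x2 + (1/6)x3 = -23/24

x1 = -5/2, x2 = 0, x3 = 7/4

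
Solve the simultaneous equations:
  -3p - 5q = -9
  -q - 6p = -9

Row-reduce the augmented matrix:
R1 ← R1 / (-3).
R2 ← R2 + 6·R1.
R2 ← R2 / (9).
R1 ← R1 − 5/3·R2.
Reading off the reduced rows gives p = 4/3, q = 1.

p = 4/3, q = 1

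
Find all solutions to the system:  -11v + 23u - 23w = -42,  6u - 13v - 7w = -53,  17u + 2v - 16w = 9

Row-reduce:
R1 ← R1 / (23).
R2 ← R2 − 6·R1.
R3 ← R3 − 17·R1.
R2 ← R2 / (-233/23).
R1 ← R1 + 11/23·R2.
R3 ← R3 − 233/23·R2.
Row 3 reduces to 0 = -2, a contradiction. The system is inconsistent.

no solution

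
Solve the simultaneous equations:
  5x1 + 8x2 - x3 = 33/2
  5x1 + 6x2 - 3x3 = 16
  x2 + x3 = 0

Row-reduce:
R1 ← R1 / (5).
R2 ← R2 − 5·R1.
R2 ← R2 / (-2).
R1 ← R1 − 8/5·R2.
R3 ← R3 − 1·R2.
Row 3 reduces to 0 = -1/4, a contradiction. The system is inconsistent.

no solution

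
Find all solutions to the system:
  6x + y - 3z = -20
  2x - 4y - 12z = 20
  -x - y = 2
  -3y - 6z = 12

x = -6, y = 4, z = -4

Row-reduce the augmented matrix:
R1 ← R1 / (6).
R2 ← R2 − 2·R1.
R3 ← R3 + 1·R1.
R2 ← R2 / (-13/3).
R1 ← R1 − 1/6·R2.
R3 ← R3 + 5/6·R2.
R4 ← R4 + 3·R2.
R3 ← R3 / (21/13).
R1 ← R1 + 12/13·R3.
R2 ← R2 − 33/13·R3.
R4 ← R4 − 21/13·R3.
R4 reduces to 0 = 0, so the extra equation is consistent.
Reading off the reduced rows gives x = -6, y = 4, z = -4.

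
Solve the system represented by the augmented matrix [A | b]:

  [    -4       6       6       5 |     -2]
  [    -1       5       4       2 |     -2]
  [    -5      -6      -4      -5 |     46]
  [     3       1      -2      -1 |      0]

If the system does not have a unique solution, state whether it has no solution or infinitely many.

Row-reduce the augmented matrix:
R1 ← R1 / (-4).
R2 ← R2 + 1·R1.
R3 ← R3 + 5·R1.
R4 ← R4 − 3·R1.
R2 ← R2 / (7/2).
R1 ← R1 + 3/2·R2.
R3 ← R3 + 27/2·R2.
R4 ← R4 − 11/2·R2.
R3 ← R3 / (-13/7).
R1 ← R1 + 3/7·R3.
R2 ← R2 − 5/7·R3.
R4 ← R4 + 10/7·R3.
R4 ← R4 / (8).
R1 ← R1 − 1·R4.
R2 ← R2 + 3·R4.
R3 ← R3 − 9/2·R4.
Reading off the reduced rows gives x_1 = -6, x_2 = 4, x_3 = -5, x_4 = -4.

x_1 = -6, x_2 = 4, x_3 = -5, x_4 = -4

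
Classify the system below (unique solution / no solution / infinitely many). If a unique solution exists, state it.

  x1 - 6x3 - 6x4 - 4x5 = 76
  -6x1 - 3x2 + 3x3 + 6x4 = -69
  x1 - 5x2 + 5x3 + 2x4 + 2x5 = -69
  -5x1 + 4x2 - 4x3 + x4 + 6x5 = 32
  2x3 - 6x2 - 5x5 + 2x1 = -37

x1 = 0, x2 = 5, x3 = -6, x4 = -6, x5 = -1

Row-reduce the augmented matrix:
R2 ← R2 + 6·R1.
R3 ← R3 − 1·R1.
R4 ← R4 + 5·R1.
R5 ← R5 − 2·R1.
R2 ← R2 / (-3).
R3 ← R3 + 5·R2.
R4 ← R4 − 4·R2.
R5 ← R5 + 6·R2.
R3 ← R3 / (66).
R1 ← R1 + 6·R3.
R2 ← R2 − 11·R3.
R4 ← R4 + 78·R3.
R5 ← R5 − 80·R3.
R4 ← R4 / (-5/11).
R1 ← R1 + 8/11·R4.
R2 ← R2 − 1/3·R4.
R3 ← R3 − 29/33·R4.
R5 ← R5 − 56/33·R4.
R5 ← R5 / (397/15).
R1 ← R1 + 66/5·R5.
R2 ← R2 − 97/15·R5.
R3 ← R3 − 253/15·R5.
R4 ← R4 + 92/5·R5.
Reading off the reduced rows gives x1 = 0, x2 = 5, x3 = -6, x4 = -6, x5 = -1.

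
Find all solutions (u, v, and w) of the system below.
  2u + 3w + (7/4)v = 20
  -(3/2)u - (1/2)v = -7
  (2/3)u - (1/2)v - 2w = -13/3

no solution

Row-reduce:
R1 ← R1 / (2).
R2 ← R2 + 3/2·R1.
R3 ← R3 − 2/3·R1.
R2 ← R2 / (13/16).
R1 ← R1 − 7/8·R2.
R3 ← R3 + 13/12·R2.
Row 3 reduces to 0 = -1/3, a contradiction. The system is inconsistent.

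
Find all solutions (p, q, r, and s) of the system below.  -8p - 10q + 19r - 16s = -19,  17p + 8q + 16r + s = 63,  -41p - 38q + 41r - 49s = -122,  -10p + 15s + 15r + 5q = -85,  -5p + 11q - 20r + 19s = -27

no solution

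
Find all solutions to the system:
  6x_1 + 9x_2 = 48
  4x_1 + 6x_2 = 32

infinitely many solutions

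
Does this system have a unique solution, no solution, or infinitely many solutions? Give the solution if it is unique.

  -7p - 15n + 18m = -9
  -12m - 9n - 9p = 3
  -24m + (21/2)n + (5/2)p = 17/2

no solution

Row-reduce:
R1 ← R1 / (18).
R2 ← R2 + 12·R1.
R3 ← R3 + 24·R1.
R2 ← R2 / (-19).
R1 ← R1 + 5/6·R2.
R3 ← R3 + 19/2·R2.
Row 3 reduces to 0 = -2, a contradiction. The system is inconsistent.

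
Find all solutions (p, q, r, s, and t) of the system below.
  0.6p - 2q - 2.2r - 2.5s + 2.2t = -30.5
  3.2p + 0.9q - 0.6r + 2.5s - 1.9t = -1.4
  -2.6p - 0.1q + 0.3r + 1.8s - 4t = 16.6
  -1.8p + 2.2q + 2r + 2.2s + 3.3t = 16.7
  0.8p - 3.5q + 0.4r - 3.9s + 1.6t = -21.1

Row-reduce the augmented matrix:
R1 ← R1 / (3/5).
R2 ← R2 − 16/5·R1.
R3 ← R3 + 13/5·R1.
R4 ← R4 + 9/5·R1.
R5 ← R5 − 4/5·R1.
R2 ← R2 / (347/30).
R1 ← R1 + 10/3·R2.
R3 ← R3 + 263/30·R2.
R4 ← R4 + 19/5·R2.
R5 ← R5 + 5/6·R2.
R3 ← R3 / (-2759/3470).
R1 ← R1 + 159/347·R3.
R2 ← R2 − 334/347·R3.
R4 ← R4 + 327/347·R3.
R5 ← R5 − 1435/347·R3.
R4 ← R4 / (-99737/27590).
R1 ← R1 + 7249/5518·R4.
R2 ← R2 − 13687/2759·R4.
R3 ← R3 + 10296/2759·R4.
R5 ← R5 − 220812/13795·R4.
R5 ← R5 / (21855277/997370).
R1 ← R1 + 27809/18134·R5.
R2 ← R2 − 823512/99737·R5.
R3 ← R3 + 49253/9067·R5.
R4 ← R4 + 306517/99737·R5.
Reading off the reduced rows gives p = -2, q = 6, r = 6, s = -1, t = -3.

p = -2, q = 6, r = 6, s = -1, t = -3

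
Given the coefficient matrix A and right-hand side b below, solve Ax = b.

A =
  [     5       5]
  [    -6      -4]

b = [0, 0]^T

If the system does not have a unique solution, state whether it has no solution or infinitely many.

Row-reduce the augmented matrix:
R1 ← R1 / (5).
R2 ← R2 + 6·R1.
R2 ← R2 / (2).
R1 ← R1 − 1·R2.
Reading off the reduced rows gives x_1 = 0, x_2 = 0.

x_1 = 0, x_2 = 0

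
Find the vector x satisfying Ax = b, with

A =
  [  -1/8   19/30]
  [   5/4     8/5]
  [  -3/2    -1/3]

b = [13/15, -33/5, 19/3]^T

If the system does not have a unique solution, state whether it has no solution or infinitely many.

no solution

Row-reduce:
R1 ← R1 / (-1/8).
R2 ← R2 − 5/4·R1.
R3 ← R3 + 3/2·R1.
R2 ← R2 / (119/15).
R1 ← R1 + 76/15·R2.
R3 ← R3 + 119/15·R2.
Row 3 reduces to 0 = -2, a contradiction. The system is inconsistent.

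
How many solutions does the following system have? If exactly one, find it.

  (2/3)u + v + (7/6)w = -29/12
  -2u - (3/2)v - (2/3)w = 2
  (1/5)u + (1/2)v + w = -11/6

u = 0, v = -2/3, w = -3/2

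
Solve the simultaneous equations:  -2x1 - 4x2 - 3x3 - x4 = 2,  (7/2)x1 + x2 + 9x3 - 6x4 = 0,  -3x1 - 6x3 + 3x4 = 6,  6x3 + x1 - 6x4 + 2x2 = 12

infinitely many solutions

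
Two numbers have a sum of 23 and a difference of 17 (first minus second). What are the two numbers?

first number: 20, second number: 3

Let x = first number, y = second number.
  x + y = 23
  x - y = 17
Row-reduce the augmented matrix:
R2 ← R2 − 1·R1.
R2 ← R2 / (-2).
R1 ← R1 − 1·R2.
Reading off the reduced rows gives x = 20, y = 3.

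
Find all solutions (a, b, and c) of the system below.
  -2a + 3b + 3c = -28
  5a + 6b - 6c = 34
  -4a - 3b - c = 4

Row-reduce the augmented matrix:
R1 ← R1 / (-2).
R2 ← R2 − 5·R1.
R3 ← R3 + 4·R1.
R2 ← R2 / (27/2).
R1 ← R1 + 3/2·R2.
R3 ← R3 + 9·R2.
R3 ← R3 / (-6).
R1 ← R1 + 4/3·R3.
R2 ← R2 − 1/9·R3.
Reading off the reduced rows gives a = 2, b = -2, c = -6.

a = 2, b = -2, c = -6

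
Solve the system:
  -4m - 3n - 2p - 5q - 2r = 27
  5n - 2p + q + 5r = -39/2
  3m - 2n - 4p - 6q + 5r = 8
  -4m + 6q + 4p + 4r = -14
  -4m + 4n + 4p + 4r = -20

m = -3/2, n = -3, p = -2, q = -1, r = -3/2

Row-reduce the augmented matrix:
R1 ← R1 / (-4).
R3 ← R3 − 3·R1.
R4 ← R4 + 4·R1.
R5 ← R5 + 4·R1.
R2 ← R2 / (5).
R1 ← R1 − 3/4·R2.
R3 ← R3 + 17/4·R2.
R4 ← R4 − 3·R2.
R5 ← R5 − 7·R2.
R3 ← R3 / (-36/5).
R1 ← R1 − 4/5·R3.
R2 ← R2 + 2/5·R3.
R4 ← R4 − 36/5·R3.
R5 ← R5 − 44/5·R3.
R4 ← R4 / (3/2).
R1 ← R1 − 1/9·R4.
R2 ← R2 − 25/36·R4.
R3 ← R3 − 89/72·R4.
R5 ← R5 + 131/18·R4.
R5 ← R5 / (1637/27).
R1 ← R1 + 5/27·R5.
R2 ← R2 + 119/27·R5.
R3 ← R3 + 1073/108·R5.
R4 ← R4 − 43/6·R5.
Reading off the reduced rows gives m = -3/2, n = -3, p = -2, q = -1, r = -3/2.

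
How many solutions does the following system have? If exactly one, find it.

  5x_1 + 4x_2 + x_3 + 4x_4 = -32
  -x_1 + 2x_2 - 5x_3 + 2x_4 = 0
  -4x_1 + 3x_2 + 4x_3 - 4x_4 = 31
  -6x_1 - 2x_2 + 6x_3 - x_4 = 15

Row-reduce the augmented matrix:
R1 ← R1 / (5).
R2 ← R2 + 1·R1.
R3 ← R3 + 4·R1.
R4 ← R4 + 6·R1.
R2 ← R2 / (14/5).
R1 ← R1 − 4/5·R2.
R3 ← R3 − 31/5·R2.
R4 ← R4 − 14/5·R2.
R3 ← R3 / (108/7).
R1 ← R1 − 11/7·R3.
R2 ← R2 + 12/7·R3.
R4 ← R4 − 12·R3.
R4 ← R4 / (58/9).
R1 ← R1 − 77/108·R4.
R2 ← R2 − 2/9·R4.
R3 ← R3 + 49/108·R4.
Reading off the reduced rows gives x_1 = -3, x_2 = 1, x_3 = -1, x_4 = -5.

x_1 = -3, x_2 = 1, x_3 = -1, x_4 = -5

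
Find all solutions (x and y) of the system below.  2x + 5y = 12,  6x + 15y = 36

infinitely many solutions

Row-reduce:
R1 ← R1 / (2).
R2 ← R2 − 6·R1.
Rank is 1 with 2 unknowns, leaving y free.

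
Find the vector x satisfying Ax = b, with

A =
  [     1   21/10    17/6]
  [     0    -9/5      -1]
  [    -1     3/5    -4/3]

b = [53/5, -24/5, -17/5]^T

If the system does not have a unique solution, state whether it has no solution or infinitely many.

infinitely many solutions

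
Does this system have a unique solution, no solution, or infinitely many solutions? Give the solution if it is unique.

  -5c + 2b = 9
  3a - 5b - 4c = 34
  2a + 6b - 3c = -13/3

a = 7/3, b = -3, c = -3

Row-reduce the augmented matrix:
Swap R1 and R2.
R1 ← R1 / (3).
R3 ← R3 − 2·R1.
R2 ← R2 / (2).
R1 ← R1 + 5/3·R2.
R3 ← R3 − 28/3·R2.
R3 ← R3 / (23).
R1 ← R1 + 11/2·R3.
R2 ← R2 + 5/2·R3.
Reading off the reduced rows gives a = 7/3, b = -3, c = -3.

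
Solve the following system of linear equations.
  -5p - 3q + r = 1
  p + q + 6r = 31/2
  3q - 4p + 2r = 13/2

Row-reduce the augmented matrix:
R1 ← R1 / (-5).
R2 ← R2 − 1·R1.
R3 ← R3 + 4·R1.
R2 ← R2 / (2/5).
R1 ← R1 − 3/5·R2.
R3 ← R3 − 27/5·R2.
R3 ← R3 / (-165/2).
R1 ← R1 + 19/2·R3.
R2 ← R2 − 31/2·R3.
Reading off the reduced rows gives p = 0, q = 1/2, r = 5/2.

p = 0, q = 1/2, r = 5/2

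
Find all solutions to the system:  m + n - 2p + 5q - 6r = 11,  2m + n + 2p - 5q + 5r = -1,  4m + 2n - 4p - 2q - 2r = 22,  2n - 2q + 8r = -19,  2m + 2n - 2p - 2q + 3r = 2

no solution

Row-reduce:
R2 ← R2 − 2·R1.
R3 ← R3 − 4·R1.
R5 ← R5 − 2·R1.
R2 ← R2 / (-1).
R1 ← R1 − 1·R2.
R3 ← R3 + 2·R2.
R4 ← R4 − 2·R2.
R3 ← R3 / (-8).
R1 ← R1 − 4·R3.
R2 ← R2 + 6·R3.
R4 ← R4 − 12·R3.
R5 ← R5 − 2·R3.
R4 ← R4 / (-20).
R1 ← R1 + 6·R4.
R2 ← R2 − 9·R4.
R3 ← R3 + 1·R4.
R5 ← R5 + 10·R4.
Row 5 reduces to 0 = 1/2, a contradiction. The system is inconsistent.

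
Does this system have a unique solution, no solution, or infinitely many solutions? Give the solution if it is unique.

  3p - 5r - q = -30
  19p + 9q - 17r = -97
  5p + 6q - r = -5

no solution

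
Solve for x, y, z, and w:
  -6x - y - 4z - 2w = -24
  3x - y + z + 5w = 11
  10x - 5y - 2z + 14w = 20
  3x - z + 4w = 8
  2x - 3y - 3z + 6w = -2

x = 2, y = 2, z = 2, w = 1

Row-reduce the augmented matrix:
R1 ← R1 / (-6).
R2 ← R2 − 3·R1.
R3 ← R3 − 10·R1.
R4 ← R4 − 3·R1.
R5 ← R5 − 2·R1.
R2 ← R2 / (-3/2).
R1 ← R1 − 1/6·R2.
R3 ← R3 + 20/3·R2.
R4 ← R4 + 1/2·R2.
R5 ← R5 + 10/3·R2.
R3 ← R3 / (-38/9).
R1 ← R1 − 5/9·R3.
R2 ← R2 − 2/3·R3.
R4 ← R4 + 8/3·R3.
R5 ← R5 + 19/9·R3.
R4 ← R4 / (117/19).
R1 ← R1 + 3/19·R4.
R2 ← R2 + 72/19·R4.
R3 ← R3 − 32/19·R4.
R5 reduces to 0 = 0, so the extra equation is consistent.
Reading off the reduced rows gives x = 2, y = 2, z = 2, w = 1.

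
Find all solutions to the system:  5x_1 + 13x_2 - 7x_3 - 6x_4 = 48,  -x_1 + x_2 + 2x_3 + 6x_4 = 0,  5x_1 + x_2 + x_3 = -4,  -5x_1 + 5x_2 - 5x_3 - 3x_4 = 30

infinitely many solutions

Row-reduce:
R1 ← R1 / (5).
R2 ← R2 + 1·R1.
R3 ← R3 − 5·R1.
R4 ← R4 + 5·R1.
R2 ← R2 / (18/5).
R1 ← R1 − 13/5·R2.
R3 ← R3 + 12·R2.
R4 ← R4 − 18·R2.
R3 ← R3 / (10).
R1 ← R1 + 11/6·R3.
R2 ← R2 − 1/6·R3.
R4 ← R4 + 15·R3.
Rank is 3 with 4 unknowns, leaving x_4 free.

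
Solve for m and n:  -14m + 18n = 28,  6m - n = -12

m = -2, n = 0

From equation 2: n = 12 + 6·m.
Substitute into equation 1 and solve: m = -2.
Then n = 0.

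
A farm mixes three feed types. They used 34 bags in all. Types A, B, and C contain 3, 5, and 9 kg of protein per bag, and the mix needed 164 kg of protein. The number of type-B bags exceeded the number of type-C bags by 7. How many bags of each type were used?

Let a = type-A bags, b = type-B bags, c = type-C bags.
  a + b + c = 34
  5b + 9c + 3a = 164
  b - c = 7
Row-reduce the augmented matrix:
R2 ← R2 − 3·R1.
R2 ← R2 / (2).
R1 ← R1 − 1·R2.
R3 ← R3 − 1·R2.
R3 ← R3 / (-4).
R1 ← R1 + 2·R3.
R2 ← R2 − 3·R3.
Reading off the reduced rows gives a = 15, b = 13, c = 6.

type-A bags: 15, type-B bags: 13, type-C bags: 6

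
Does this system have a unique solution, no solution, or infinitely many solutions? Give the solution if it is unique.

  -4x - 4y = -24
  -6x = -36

x = 6, y = 0

Row-reduce the augmented matrix:
R1 ← R1 / (-4).
R2 ← R2 + 6·R1.
R2 ← R2 / (6).
R1 ← R1 − 1·R2.
Reading off the reduced rows gives x = 6, y = 0.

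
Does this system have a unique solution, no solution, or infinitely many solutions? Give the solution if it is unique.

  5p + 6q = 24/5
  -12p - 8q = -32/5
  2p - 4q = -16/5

p = 0, q = 4/5

Row-reduce the augmented matrix:
R1 ← R1 / (5).
R2 ← R2 + 12·R1.
R3 ← R3 − 2·R1.
R2 ← R2 / (32/5).
R1 ← R1 − 6/5·R2.
R3 ← R3 + 32/5·R2.
R3 reduces to 0 = 0, so the extra equation is consistent.
Reading off the reduced rows gives p = 0, q = 4/5.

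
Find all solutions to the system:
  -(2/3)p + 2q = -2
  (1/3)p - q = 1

Row-reduce:
R1 ← R1 / (-2/3).
R2 ← R2 − 1/3·R1.
Rank is 1 with 2 unknowns, leaving q free.

infinitely many solutions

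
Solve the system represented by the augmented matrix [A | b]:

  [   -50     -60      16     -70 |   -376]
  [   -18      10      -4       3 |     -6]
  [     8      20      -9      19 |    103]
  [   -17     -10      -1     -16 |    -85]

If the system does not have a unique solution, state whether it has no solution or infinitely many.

Row-reduce:
R1 ← R1 / (-50).
R2 ← R2 + 18·R1.
R3 ← R3 − 8·R1.
R4 ← R4 + 17·R1.
R2 ← R2 / (158/5).
R1 ← R1 − 6/5·R2.
R3 ← R3 − 52/5·R2.
R4 ← R4 − 52/5·R2.
R3 ← R3 / (-255/79).
R1 ← R1 − 4/79·R3.
R2 ← R2 + 122/395·R3.
R4 ← R4 + 255/79·R3.
Rank is 3 with 4 unknowns, leaving x_4 free.

infinitely many solutions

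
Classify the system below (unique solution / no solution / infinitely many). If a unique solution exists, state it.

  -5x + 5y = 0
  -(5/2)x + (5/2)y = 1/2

Row-reduce:
R1 ← R1 / (-5).
R2 ← R2 + 5/2·R1.
Row 2 reduces to 0 = 1/2, a contradiction. The system is inconsistent.

no solution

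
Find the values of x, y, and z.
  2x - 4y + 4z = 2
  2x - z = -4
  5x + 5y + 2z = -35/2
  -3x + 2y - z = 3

Row-reduce the augmented matrix:
R1 ← R1 / (2).
R2 ← R2 − 2·R1.
R3 ← R3 − 5·R1.
R4 ← R4 + 3·R1.
R2 ← R2 / (4).
R1 ← R1 + 2·R2.
R3 ← R3 − 15·R2.
R4 ← R4 + 4·R2.
R3 ← R3 / (43/4).
R1 ← R1 + 1/2·R3.
R2 ← R2 + 5/4·R3.
R4 reduces to 0 = 0, so the extra equation is consistent.
Reading off the reduced rows gives x = -2, y = -3/2, z = 0.

x = -2, y = -3/2, z = 0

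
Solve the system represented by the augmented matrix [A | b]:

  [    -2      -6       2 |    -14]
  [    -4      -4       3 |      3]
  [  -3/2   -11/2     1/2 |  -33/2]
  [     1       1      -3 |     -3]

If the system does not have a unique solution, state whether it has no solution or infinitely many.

Row-reduce:
R1 ← R1 / (-2).
R2 ← R2 + 4·R1.
R3 ← R3 + 3/2·R1.
R4 ← R4 − 1·R1.
R2 ← R2 / (8).
R1 ← R1 − 3·R2.
R3 ← R3 + 1·R2.
R4 ← R4 + 2·R2.
R3 ← R3 / (-9/8).
R1 ← R1 + 5/8·R3.
R2 ← R2 + 1/8·R3.
R4 ← R4 + 9/4·R3.
Row 4 reduces to 0 = 2, a contradiction. The system is inconsistent.

no solution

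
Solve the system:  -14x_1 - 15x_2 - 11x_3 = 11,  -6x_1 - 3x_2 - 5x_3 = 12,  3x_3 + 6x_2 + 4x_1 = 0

Row-reduce:
R1 ← R1 / (-14).
R2 ← R2 + 6·R1.
R3 ← R3 − 4·R1.
R2 ← R2 / (24/7).
R1 ← R1 − 15/14·R2.
R3 ← R3 − 12/7·R2.
Row 3 reduces to 0 = -1/2, a contradiction. The system is inconsistent.

no solution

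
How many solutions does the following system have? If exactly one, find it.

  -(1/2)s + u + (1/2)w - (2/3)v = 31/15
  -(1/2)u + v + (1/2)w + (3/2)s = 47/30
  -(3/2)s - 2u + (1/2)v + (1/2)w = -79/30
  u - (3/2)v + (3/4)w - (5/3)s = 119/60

Row-reduce the augmented matrix:
R2 ← R2 + 1/2·R1.
R3 ← R3 + 2·R1.
R4 ← R4 − 1·R1.
R2 ← R2 / (2/3).
R1 ← R1 + 2/3·R2.
R3 ← R3 + 5/6·R2.
R4 ← R4 + 5/6·R2.
R3 ← R3 / (39/16).
R1 ← R1 − 5/4·R3.
R2 ← R2 − 9/8·R3.
R4 ← R4 − 19/16·R3.
R4 ← R4 / (133/156).
R1 ← R1 − 16/13·R4.
R2 ← R2 − 30/13·R4.
R3 ← R3 + 5/13·R4.
Reading off the reduced rows gives u = 1, v = -3/5, w = 7/3, s = 1.

u = 1, v = -3/5, w = 7/3, s = 1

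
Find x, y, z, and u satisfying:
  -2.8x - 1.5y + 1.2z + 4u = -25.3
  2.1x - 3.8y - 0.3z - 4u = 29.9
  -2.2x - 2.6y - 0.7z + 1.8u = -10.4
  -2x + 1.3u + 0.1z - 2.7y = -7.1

x = 1, y = -1, z = 0, u = -6

Row-reduce the augmented matrix:
R1 ← R1 / (-14/5).
R2 ← R2 − 21/10·R1.
R3 ← R3 + 11/5·R1.
R4 ← R4 + 2·R1.
R2 ← R2 / (-197/40).
R1 ← R1 − 15/28·R2.
R3 ← R3 + 199/140·R2.
R4 ← R4 + 57/35·R2.
R3 ← R3 / (-25043/13790).
R1 ← R1 + 501/1379·R3.
R2 ← R2 + 24/197·R3.
R4 ← R4 + 13177/13790·R3.
R4 ← R4 / (-168227/250430).
R1 ← R1 + 33218/25043·R4.
R2 ← R2 − 6856/25043·R4.
R3 ← R3 − 14538/25043·R4.
Reading off the reduced rows gives x = 1, y = -1, z = 0, u = -6.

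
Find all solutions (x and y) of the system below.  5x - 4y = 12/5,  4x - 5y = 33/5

Row-reduce the augmented matrix:
R1 ← R1 / (5).
R2 ← R2 − 4·R1.
R2 ← R2 / (-9/5).
R1 ← R1 + 4/5·R2.
Reading off the reduced rows gives x = -8/5, y = -13/5.

x = -8/5, y = -13/5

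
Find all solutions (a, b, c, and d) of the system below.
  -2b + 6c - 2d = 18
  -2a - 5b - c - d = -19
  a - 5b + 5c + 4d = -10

infinitely many solutions

Row-reduce:
Swap R1 and R2.
R1 ← R1 / (-2).
R3 ← R3 − 1·R1.
R2 ← R2 / (-2).
R1 ← R1 − 5/2·R2.
R3 ← R3 + 15/2·R2.
R3 ← R3 / (-18).
R1 ← R1 − 8·R3.
R2 ← R2 + 3·R3.
Rank is 3 with 4 unknowns, leaving d free.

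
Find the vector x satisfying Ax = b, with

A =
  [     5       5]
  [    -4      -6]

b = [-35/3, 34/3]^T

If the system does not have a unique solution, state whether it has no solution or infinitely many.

Row-reduce the augmented matrix:
R1 ← R1 / (5).
R2 ← R2 + 4·R1.
R2 ← R2 / (-2).
R1 ← R1 − 1·R2.
Reading off the reduced rows gives x_1 = -4/3, x_2 = -1.

x_1 = -4/3, x_2 = -1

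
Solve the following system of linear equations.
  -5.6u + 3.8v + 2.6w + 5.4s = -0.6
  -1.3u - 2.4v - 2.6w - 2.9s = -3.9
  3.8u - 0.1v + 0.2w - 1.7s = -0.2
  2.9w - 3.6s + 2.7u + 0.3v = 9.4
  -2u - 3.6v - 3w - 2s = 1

u = 0, v = -5, w = 5, s = 1

Row-reduce the augmented matrix:
R1 ← R1 / (-28/5).
R2 ← R2 + 13/10·R1.
R3 ← R3 − 19/5·R1.
R4 ← R4 − 27/10·R1.
R5 ← R5 + 2·R1.
R2 ← R2 / (-919/280).
R1 ← R1 + 19/28·R2.
R3 ← R3 − 347/140·R2.
R4 ← R4 − 597/280·R2.
R5 ← R5 + 347/70·R2.
R3 ← R3 / (-4181/9190).
R1 ← R1 − 182/919·R3.
R2 ← R2 − 897/919·R3.
R4 ← R4 − 9523/4595·R3.
R5 ← R5 − 4181/4595·R3.
R4 ← R4 / (-188881/20905).
R1 ← R1 + 2575/4181·R4.
R2 ← R2 + 5225/4181·R4.
R3 ← R3 − 10774/4181·R4.
R5 reduces to 0 = 0, so the extra equation is consistent.
Reading off the reduced rows gives u = 0, v = -5, w = 5, s = 1.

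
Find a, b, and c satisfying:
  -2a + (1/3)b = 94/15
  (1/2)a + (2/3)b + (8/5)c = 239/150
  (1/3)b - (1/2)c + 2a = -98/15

a = -3, b = 4/5, c = 8/5

Row-reduce the augmented matrix:
R1 ← R1 / (-2).
R2 ← R2 − 1/2·R1.
R3 ← R3 − 2·R1.
R2 ← R2 / (3/4).
R1 ← R1 + 1/6·R2.
R3 ← R3 − 2/3·R2.
R3 ← R3 / (-173/90).
R1 ← R1 − 16/45·R3.
R2 ← R2 − 32/15·R3.
Reading off the reduced rows gives a = -3, b = 4/5, c = 8/5.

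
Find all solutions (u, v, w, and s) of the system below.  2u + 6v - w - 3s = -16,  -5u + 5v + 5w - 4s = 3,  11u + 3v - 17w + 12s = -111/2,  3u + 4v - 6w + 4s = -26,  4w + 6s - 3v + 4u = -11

no solution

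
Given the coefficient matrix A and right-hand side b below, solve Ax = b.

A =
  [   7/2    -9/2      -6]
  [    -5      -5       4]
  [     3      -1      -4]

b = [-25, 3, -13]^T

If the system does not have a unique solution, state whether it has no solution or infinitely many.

no solution

Row-reduce:
R1 ← R1 / (7/2).
R2 ← R2 + 5·R1.
R3 ← R3 − 3·R1.
R2 ← R2 / (-80/7).
R1 ← R1 + 9/7·R2.
R3 ← R3 − 20/7·R2.
Row 3 reduces to 0 = 1/4, a contradiction. The system is inconsistent.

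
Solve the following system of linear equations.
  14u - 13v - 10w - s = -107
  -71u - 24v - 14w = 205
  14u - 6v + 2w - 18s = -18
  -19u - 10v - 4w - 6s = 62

Row-reduce:
R1 ← R1 / (14).
R2 ← R2 + 71·R1.
R3 ← R3 − 14·R1.
R4 ← R4 + 19·R1.
R2 ← R2 / (-1259/14).
R1 ← R1 + 13/14·R2.
R3 ← R3 − 7·R2.
R4 ← R4 + 387/14·R2.
R3 ← R3 / (8766/1259).
R1 ← R1 + 58/1259·R3.
R2 ← R2 − 906/1259·R3.
R4 ← R4 − 2922/1259·R3.
Row 4 reduces to 0 = -1/3, a contradiction. The system is inconsistent.

no solution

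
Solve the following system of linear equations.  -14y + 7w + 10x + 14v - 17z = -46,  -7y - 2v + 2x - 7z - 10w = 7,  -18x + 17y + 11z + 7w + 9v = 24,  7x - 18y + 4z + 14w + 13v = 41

Row-reduce:
R1 ← R1 / (10).
R2 ← R2 − 2·R1.
R3 ← R3 + 18·R1.
R4 ← R4 − 7·R1.
R2 ← R2 / (-21/5).
R1 ← R1 + 7/5·R2.
R3 ← R3 + 41/5·R2.
R4 ← R4 + 41/5·R2.
R3 ← R3 / (-88/7).
R1 ← R1 + 1/2·R3.
R2 ← R2 − 6/7·R3.
R4 ← R4 − 321/14·R3.
R4 ← R4 / (18955/176).
R1 ← R1 − 499/176·R4.
R2 ← R2 − 245/44·R4.
R3 ← R3 + 293/88·R4.
Rank is 4 with 5 unknowns, leaving v free.

infinitely many solutions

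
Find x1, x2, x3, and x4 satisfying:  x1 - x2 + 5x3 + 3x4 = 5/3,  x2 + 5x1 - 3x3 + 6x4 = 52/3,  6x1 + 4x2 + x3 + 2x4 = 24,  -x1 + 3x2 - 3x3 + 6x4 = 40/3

x1 = 5/3, x2 = 3, x3 = 0, x4 = 1

Row-reduce the augmented matrix:
R2 ← R2 − 5·R1.
R3 ← R3 − 6·R1.
R4 ← R4 + 1·R1.
R2 ← R2 / (6).
R1 ← R1 + 1·R2.
R3 ← R3 − 10·R2.
R4 ← R4 − 2·R2.
R3 ← R3 / (53/3).
R1 ← R1 − 1/3·R3.
R2 ← R2 + 14/3·R3.
R4 ← R4 − 34/3·R3.
R4 ← R4 / (670/53).
R1 ← R1 − 161/106·R4.
R2 ← R2 + 187/106·R4.
R3 ← R3 + 3/53·R4.
Reading off the reduced rows gives x1 = 5/3, x2 = 3, x3 = 0, x4 = 1.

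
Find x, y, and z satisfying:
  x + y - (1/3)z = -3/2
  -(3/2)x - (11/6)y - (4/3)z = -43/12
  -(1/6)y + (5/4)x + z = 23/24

Row-reduce the augmented matrix:
R2 ← R2 + 3/2·R1.
R3 ← R3 − 5/4·R1.
R2 ← R2 / (-1/3).
R1 ← R1 − 1·R2.
R3 ← R3 + 17/12·R2.
R3 ← R3 / (221/24).
R1 ← R1 + 35/6·R3.
R2 ← R2 − 11/2·R3.
Reading off the reduced rows gives x = -3/2, y = 1, z = 3.

x = -3/2, y = 1, z = 3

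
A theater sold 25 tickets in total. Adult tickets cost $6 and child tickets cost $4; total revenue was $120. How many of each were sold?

adult tickets: 10, child tickets: 15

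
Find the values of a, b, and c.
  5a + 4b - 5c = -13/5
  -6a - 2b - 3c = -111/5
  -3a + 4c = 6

Row-reduce the augmented matrix:
R1 ← R1 / (5).
R2 ← R2 + 6·R1.
R3 ← R3 + 3·R1.
R2 ← R2 / (14/5).
R1 ← R1 − 4/5·R2.
R3 ← R3 − 12/5·R2.
R3 ← R3 / (61/7).
R1 ← R1 − 11/7·R3.
R2 ← R2 + 45/14·R3.
Reading off the reduced rows gives a = 2, b = 3/5, c = 3.

a = 2, b = 3/5, c = 3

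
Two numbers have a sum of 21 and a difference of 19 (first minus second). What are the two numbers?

first number: 20, second number: 1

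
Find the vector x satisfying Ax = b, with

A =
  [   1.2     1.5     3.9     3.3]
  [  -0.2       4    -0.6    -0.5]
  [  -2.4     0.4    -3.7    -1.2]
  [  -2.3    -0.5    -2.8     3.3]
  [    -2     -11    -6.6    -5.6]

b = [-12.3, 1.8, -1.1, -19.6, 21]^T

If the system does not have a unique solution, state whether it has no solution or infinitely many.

Row-reduce the augmented matrix:
R1 ← R1 / (6/5).
R2 ← R2 + 1/5·R1.
R3 ← R3 + 12/5·R1.
R4 ← R4 + 23/10·R1.
R5 ← R5 + 2·R1.
R2 ← R2 / (17/4).
R1 ← R1 − 5/4·R2.
R3 ← R3 − 17/5·R2.
R4 ← R4 − 19/8·R2.
R5 ← R5 + 17/2·R2.
R3 ← R3 / (203/50).
R1 ← R1 − 55/17·R3.
R2 ← R2 − 1/85·R3.
R4 ← R4 − 79/17·R3.
R4 ← R4 / (238949/69020).
R1 ← R1 + 10601/6902·R4.
R2 ← R2 + 13/3451·R4.
R3 ← R3 − 268/203·R4.
R5 reduces to 0 = 0, so the extra equation is consistent.
Reading off the reduced rows gives x_1 = 4, x_2 = 0, x_3 = -1, x_4 = -4.

x_1 = 4, x_2 = 0, x_3 = -1, x_4 = -4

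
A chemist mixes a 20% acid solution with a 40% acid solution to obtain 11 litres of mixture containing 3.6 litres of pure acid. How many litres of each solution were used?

litres of solution A: 4, litres of solution B: 7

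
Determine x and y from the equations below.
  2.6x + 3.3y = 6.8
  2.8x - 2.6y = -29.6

x = -5, y = 6

Row-reduce the augmented matrix:
R1 ← R1 / (13/5).
R2 ← R2 − 14/5·R1.
R2 ← R2 / (-80/13).
R1 ← R1 − 33/26·R2.
Reading off the reduced rows gives x = -5, y = 6.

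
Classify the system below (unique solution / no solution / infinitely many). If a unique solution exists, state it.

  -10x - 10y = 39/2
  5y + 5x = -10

Row-reduce:
R1 ← R1 / (-10).
R2 ← R2 − 5·R1.
Row 2 reduces to 0 = -1/4, a contradiction. The system is inconsistent.

no solution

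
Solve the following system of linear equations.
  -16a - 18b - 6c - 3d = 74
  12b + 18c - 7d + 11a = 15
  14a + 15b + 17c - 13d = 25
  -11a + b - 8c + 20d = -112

a = 1, b = -5, c = 2, d = -4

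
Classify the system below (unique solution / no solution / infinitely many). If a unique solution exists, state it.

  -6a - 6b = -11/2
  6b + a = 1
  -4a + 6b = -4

no solution

Row-reduce:
R1 ← R1 / (-6).
R2 ← R2 − 1·R1.
R3 ← R3 + 4·R1.
R2 ← R2 / (5).
R1 ← R1 − 1·R2.
R3 ← R3 − 10·R2.
Row 3 reduces to 0 = -1/2, a contradiction. The system is inconsistent.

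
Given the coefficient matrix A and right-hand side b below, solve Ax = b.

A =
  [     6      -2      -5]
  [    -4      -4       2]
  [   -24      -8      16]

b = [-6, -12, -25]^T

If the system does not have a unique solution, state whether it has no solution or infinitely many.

Row-reduce:
R1 ← R1 / (6).
R2 ← R2 + 4·R1.
R3 ← R3 + 24·R1.
R2 ← R2 / (-16/3).
R1 ← R1 + 1/3·R2.
R3 ← R3 + 16·R2.
Row 3 reduces to 0 = -1, a contradiction. The system is inconsistent.

no solution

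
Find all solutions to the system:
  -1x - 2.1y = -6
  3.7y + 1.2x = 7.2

x = 6, y = 0

From equation 1: x = 6 − 21/10·y.
Substitute into equation 2 and solve: y = 0.
Then x = 6.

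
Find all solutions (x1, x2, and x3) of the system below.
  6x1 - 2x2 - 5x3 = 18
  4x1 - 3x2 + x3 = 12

Row-reduce:
R1 ← R1 / (6).
R2 ← R2 − 4·R1.
R2 ← R2 / (-5/3).
R1 ← R1 + 1/3·R2.
Rank is 2 with 3 unknowns, leaving x3 free.

infinitely many solutions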